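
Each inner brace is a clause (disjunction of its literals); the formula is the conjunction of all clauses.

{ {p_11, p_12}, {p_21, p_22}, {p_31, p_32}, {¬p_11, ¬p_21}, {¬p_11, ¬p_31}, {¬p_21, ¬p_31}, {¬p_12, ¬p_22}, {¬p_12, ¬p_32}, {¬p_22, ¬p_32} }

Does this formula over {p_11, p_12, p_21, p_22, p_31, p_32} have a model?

No

Case p_11 = True:
From the singleton clause (¬p_21), p_21 = False.
From the singleton clause (p_22), p_22 = True.
From the singleton clause (¬p_31), p_31 = False.
From the singleton clause (p_32), p_32 = True.
But (¬p_32) is also a unit clause — contradiction.
That branch fails; take p_11 = False instead.
From the singleton clause (p_12), p_12 = True.
From the singleton clause (¬p_22), p_22 = False.
From the singleton clause (p_21), p_21 = True.
From the singleton clause (¬p_31), p_31 = False.
From the singleton clause (p_32), p_32 = True.
But (¬p_32) is also a unit clause — contradiction.
Either choice for p_11 ends in contradiction.
No assignment satisfies every clause.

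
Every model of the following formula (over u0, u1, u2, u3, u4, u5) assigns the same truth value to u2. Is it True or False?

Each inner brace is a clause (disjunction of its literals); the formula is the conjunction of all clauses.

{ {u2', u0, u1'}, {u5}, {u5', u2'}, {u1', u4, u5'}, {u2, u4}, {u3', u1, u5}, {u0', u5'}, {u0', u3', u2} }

False

Suppose u2 = 1.
Unit clause (u5) forces u5 = 1.
Now (u5') is unsatisfied and unit — conflict.
So every satisfying assignment has u2 = False.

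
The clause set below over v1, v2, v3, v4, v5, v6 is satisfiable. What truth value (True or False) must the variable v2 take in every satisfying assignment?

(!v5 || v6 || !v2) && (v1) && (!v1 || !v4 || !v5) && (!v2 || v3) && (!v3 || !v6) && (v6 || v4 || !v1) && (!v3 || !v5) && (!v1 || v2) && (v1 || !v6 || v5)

Suppose v2 = false.
(v1) alone gives v1 = true.
Now (!v1) is unsatisfied and unit — conflict.
So every satisfying assignment has v2 = True.

True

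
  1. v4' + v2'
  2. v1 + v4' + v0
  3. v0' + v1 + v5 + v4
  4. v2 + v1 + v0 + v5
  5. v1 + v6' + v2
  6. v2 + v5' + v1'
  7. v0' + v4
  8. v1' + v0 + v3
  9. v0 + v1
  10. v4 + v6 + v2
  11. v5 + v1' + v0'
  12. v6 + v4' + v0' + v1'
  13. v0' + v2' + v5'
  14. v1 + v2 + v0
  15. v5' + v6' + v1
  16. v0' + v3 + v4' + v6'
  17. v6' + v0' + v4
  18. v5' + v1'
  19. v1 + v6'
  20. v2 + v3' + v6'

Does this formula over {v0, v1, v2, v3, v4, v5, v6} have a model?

Branch on v4: set v4 = 1.
(v2') alone gives v2 = 0.
Branch on v1: set v1 = 0.
(v0) alone gives v0 = 1.
(v6') alone gives v6 = 0.
No clause remains; v3, v5 are free.
A satisfying assignment: v0=1; v1=0; v2=0; v3=1; v4=1; v5=0; v6=0.

Yes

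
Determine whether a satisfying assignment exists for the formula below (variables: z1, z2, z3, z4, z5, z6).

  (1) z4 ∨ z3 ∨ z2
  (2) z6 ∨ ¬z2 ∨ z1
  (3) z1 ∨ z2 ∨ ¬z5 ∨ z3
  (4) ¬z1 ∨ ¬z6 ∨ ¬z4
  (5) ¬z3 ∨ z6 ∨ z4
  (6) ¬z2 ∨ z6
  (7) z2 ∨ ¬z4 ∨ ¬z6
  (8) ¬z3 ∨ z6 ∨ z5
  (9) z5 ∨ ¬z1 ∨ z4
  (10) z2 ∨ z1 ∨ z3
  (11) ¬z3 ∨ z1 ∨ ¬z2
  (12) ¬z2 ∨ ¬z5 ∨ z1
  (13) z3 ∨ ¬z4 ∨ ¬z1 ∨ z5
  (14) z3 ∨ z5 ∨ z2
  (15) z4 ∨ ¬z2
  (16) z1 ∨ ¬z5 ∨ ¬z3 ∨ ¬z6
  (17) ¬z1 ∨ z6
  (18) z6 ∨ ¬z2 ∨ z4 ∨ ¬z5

Yes, satisfiable

Suppose z2 = True.
(z6) alone gives z6 = True.
(z4) alone gives z4 = True.
(¬z1) alone gives z1 = False.
(¬z3) alone gives z3 = False.
(¬z5) alone gives z5 = False.
All clauses are satisfied.
A satisfying assignment: z1: False, z2: True, z3: False, z4: True, z5: False, z6: True.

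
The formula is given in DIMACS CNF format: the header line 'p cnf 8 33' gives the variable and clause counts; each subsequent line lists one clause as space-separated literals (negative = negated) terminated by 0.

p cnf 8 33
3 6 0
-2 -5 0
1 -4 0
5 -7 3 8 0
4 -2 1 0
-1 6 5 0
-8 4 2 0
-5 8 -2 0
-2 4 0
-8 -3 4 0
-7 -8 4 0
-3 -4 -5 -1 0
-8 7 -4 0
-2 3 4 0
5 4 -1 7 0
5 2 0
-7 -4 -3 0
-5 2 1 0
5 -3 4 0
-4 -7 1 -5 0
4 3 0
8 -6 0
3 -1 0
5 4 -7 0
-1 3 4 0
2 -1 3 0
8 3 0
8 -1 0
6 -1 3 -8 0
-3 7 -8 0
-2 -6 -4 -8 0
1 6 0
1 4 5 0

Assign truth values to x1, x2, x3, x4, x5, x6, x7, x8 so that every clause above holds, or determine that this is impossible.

UNSATISFIABLE

Suppose x3 = True.
Suppose x2 = False.
Unit clause (x5) forces x5 = True.
Unit clause (x1) forces x1 = True.
Unit clause (¬x4) forces x4 = False.
Unit clause (¬x8) forces x8 = False.
That conflicts with the unit clause (x8).
That branch fails; take x2 = True instead.
Unit clause (¬x5) forces x5 = False.
Unit clause (x4) forces x4 = True.
Unit clause (x1) forces x1 = True.
Unit clause (x6) forces x6 = True.
Unit clause (¬x7) forces x7 = False.
Unit clause (¬x8) forces x8 = False.
That conflicts with the unit clause (x8).
Either choice for x2 ends in contradiction.
That branch fails; take x3 = False instead.
Unit clause (x6) forces x6 = True.
Unit clause (x4) forces x4 = True.
Unit clause (x1) forces x1 = True.
That conflicts with the unit clause (¬x1).
Either choice for x3 ends in contradiction.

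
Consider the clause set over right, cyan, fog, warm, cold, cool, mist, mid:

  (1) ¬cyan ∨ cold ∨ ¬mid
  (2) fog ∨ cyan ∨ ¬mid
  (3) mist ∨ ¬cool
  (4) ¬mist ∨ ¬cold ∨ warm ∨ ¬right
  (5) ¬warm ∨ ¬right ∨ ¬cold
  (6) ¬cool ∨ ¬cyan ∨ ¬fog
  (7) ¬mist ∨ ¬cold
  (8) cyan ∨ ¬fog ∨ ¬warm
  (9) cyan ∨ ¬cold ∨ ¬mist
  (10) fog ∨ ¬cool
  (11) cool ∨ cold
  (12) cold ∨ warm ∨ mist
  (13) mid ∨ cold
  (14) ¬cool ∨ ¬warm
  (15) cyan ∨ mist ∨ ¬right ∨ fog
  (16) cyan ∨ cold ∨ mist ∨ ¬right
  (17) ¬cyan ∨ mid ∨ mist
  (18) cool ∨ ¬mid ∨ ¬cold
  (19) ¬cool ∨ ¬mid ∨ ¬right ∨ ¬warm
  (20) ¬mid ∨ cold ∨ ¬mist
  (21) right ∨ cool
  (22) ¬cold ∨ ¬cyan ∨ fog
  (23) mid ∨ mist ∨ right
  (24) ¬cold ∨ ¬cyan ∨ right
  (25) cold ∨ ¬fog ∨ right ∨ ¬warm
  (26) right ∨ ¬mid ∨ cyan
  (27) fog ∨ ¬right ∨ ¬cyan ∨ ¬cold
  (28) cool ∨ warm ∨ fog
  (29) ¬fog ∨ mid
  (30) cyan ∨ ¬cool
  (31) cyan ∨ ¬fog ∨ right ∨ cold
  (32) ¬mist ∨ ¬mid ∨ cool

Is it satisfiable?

Unsatisfiable

Suppose mist = True.
The clause (¬cold) is unit, so cold = False.
The clause (cool) is unit, so cool = True.
The clause (fog) is unit, so fog = True.
The clause (¬cyan) is unit, so cyan = False.
Now (cyan) is unsatisfied and unit — conflict.
Undo mist and try mist = False.
The clause (¬cool) is unit, so cool = False.
The clause (cold) is unit, so cold = True.
The clause (¬mid) is unit, so mid = False.
The clause (¬cyan) is unit, so cyan = False.
The clause (right) is unit, so right = True.
The clause (¬warm) is unit, so warm = False.
The clause (fog) is unit, so fog = True.
Now (¬fog) is unsatisfied and unit — conflict.
Either choice for mist ends in contradiction.
No assignment satisfies every clause.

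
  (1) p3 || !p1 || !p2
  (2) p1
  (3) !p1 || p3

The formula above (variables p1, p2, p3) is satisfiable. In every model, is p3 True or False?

Suppose p3 = false.
The clause (p1) is unit, so p1 = true.
But (!p1) is also a unit clause — contradiction.
So every satisfying assignment has p3 = True.

True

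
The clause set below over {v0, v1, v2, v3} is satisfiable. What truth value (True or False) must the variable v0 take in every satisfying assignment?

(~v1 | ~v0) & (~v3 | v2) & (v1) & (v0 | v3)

Suppose v0 = 1.
From the singleton clause (~v1), v1 = 0.
But (v1) is also a unit clause — contradiction.
So every satisfying assignment has v0 = False.

False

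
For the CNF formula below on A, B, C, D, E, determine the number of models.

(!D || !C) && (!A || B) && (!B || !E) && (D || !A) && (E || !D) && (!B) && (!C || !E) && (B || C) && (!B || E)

There are 2^5 = 32 truth assignments over (A, B, C, D, E).
Split on E. With E = true, the clauses containing E are satisfied and !E drops from the rest; 0 of the 2^4 = 16 assignments to the other variables satisfy what remains.
With E = false, by the same count on the reduced clause set, 1 assignment works.
(One model: A=F, B=F, C=T, D=F, E=F.)
Total: 0 + 1 = 1.

1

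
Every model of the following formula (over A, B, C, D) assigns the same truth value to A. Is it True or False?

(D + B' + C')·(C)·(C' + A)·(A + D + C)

True

Suppose A = 0.
(C) alone gives C = 1.
That conflicts with the unit clause (C').
So every satisfying assignment has A = True.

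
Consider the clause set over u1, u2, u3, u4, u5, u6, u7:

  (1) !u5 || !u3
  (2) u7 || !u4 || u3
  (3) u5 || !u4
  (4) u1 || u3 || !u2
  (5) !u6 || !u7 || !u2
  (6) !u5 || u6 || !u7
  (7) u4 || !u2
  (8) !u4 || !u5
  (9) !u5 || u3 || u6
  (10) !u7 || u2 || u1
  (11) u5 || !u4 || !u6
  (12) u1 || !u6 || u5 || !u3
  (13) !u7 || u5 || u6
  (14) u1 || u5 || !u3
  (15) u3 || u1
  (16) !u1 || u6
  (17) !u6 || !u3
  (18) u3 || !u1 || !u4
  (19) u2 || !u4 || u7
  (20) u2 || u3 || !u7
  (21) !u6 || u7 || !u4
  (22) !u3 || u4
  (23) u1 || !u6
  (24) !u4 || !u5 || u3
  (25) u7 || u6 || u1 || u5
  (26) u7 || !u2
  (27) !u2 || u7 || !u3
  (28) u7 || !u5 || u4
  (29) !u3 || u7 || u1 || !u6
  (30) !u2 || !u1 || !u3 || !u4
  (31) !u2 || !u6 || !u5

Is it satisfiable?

Suppose u5 = false.
Unit clause (!u4) forces u4 = false.
Unit clause (!u2) forces u2 = false.
Unit clause (!u3) forces u3 = false.
Unit clause (u1) forces u1 = true.
Unit clause (u6) forces u6 = true.
Unit clause (!u7) forces u7 = false.
Every clause now holds.
A satisfying assignment: u1: true, u2: false, u3: false, u4: false, u5: false, u6: true, u7: false.

Satisfiable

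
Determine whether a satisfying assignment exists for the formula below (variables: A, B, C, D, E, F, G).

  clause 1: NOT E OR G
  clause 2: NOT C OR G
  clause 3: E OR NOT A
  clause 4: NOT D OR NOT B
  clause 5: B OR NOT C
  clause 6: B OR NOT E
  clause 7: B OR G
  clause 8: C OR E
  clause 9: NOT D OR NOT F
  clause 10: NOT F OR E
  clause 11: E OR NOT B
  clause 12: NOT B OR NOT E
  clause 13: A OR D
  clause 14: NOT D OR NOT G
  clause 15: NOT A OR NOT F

Unsatisfiable

Branch on E: set E = false.
(NOT A) alone gives A = false.
(C) alone gives C = true.
(G) alone gives G = true.
(B) alone gives B = true.
But (NOT B) is also a unit clause — contradiction.
Undo E and try E = true.
(G) alone gives G = true.
(B) alone gives B = true.
But (NOT B) is also a unit clause — contradiction.
Neither E = true nor E = false works.
No assignment satisfies every clause.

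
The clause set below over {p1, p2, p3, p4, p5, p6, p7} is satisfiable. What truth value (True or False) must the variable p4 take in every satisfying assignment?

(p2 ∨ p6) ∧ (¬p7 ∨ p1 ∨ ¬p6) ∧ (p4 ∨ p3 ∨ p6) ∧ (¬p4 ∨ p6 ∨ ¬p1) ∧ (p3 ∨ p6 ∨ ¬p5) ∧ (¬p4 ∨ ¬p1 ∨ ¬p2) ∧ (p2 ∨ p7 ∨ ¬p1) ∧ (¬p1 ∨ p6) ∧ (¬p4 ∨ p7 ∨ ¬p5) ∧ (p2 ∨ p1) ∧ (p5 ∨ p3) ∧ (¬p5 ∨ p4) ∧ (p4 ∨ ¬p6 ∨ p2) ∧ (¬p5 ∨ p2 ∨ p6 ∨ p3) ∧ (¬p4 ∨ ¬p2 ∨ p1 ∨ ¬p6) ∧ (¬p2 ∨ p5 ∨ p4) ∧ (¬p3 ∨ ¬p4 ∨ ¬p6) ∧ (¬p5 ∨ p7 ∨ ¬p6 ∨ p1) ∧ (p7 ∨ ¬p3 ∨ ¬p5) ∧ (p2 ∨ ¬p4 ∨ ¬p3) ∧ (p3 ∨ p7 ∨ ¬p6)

Suppose p4 = False.
Unit clause (¬p5) forces p5 = False.
Unit clause (p3) forces p3 = True.
Unit clause (¬p2) forces p2 = False.
Unit clause (p6) forces p6 = True.
That conflicts with the unit clause (¬p6).
So every satisfying assignment has p4 = True.

True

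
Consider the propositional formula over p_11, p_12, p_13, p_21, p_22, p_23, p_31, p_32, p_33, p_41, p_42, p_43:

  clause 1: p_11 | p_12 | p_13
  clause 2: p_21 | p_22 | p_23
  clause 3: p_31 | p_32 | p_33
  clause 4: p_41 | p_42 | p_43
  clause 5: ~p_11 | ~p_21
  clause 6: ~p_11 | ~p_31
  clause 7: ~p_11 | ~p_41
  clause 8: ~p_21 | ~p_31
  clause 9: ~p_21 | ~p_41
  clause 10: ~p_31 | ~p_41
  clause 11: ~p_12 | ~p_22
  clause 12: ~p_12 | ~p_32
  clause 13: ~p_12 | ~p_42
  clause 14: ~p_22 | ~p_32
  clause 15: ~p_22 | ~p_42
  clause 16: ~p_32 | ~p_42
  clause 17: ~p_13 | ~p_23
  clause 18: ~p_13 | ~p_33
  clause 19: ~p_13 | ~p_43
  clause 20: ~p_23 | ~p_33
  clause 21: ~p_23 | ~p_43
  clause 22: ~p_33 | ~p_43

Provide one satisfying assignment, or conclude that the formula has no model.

Try p_11 = 0.
Try p_12 = 1.
From the singleton clause (~p_22), p_22 = 0.
From the singleton clause (~p_32), p_32 = 0.
From the singleton clause (~p_42), p_42 = 0.
Try p_21 = 1.
From the singleton clause (~p_31), p_31 = 0.
From the singleton clause (p_33), p_33 = 1.
From the singleton clause (~p_41), p_41 = 0.
From the singleton clause (p_43), p_43 = 1.
But (~p_43) is also a unit clause — contradiction.
So p_21 must be the other value — set p_21 = 0.
From the singleton clause (p_23), p_23 = 1.
From the singleton clause (~p_13), p_13 = 0.
From the singleton clause (~p_33), p_33 = 0.
From the singleton clause (p_31), p_31 = 1.
From the singleton clause (~p_41), p_41 = 0.
From the singleton clause (p_43), p_43 = 1.
But (~p_43) is also a unit clause — contradiction.
Either choice for p_21 ends in contradiction.
So p_12 must be the other value — set p_12 = 0.
From the singleton clause (p_13), p_13 = 1.
From the singleton clause (~p_23), p_23 = 0.
From the singleton clause (~p_33), p_33 = 0.
From the singleton clause (~p_43), p_43 = 0.
Try p_21 = 1.
From the singleton clause (~p_31), p_31 = 0.
From the singleton clause (p_32), p_32 = 1.
From the singleton clause (~p_41), p_41 = 0.
From the singleton clause (p_42), p_42 = 1.
But (~p_42) is also a unit clause — contradiction.
So p_21 must be the other value — set p_21 = 0.
From the singleton clause (p_22), p_22 = 1.
From the singleton clause (~p_32), p_32 = 0.
From the singleton clause (p_31), p_31 = 1.
From the singleton clause (~p_41), p_41 = 0.
From the singleton clause (p_42), p_42 = 1.
But (~p_42) is also a unit clause — contradiction.
Either choice for p_21 ends in contradiction.
Either choice for p_12 ends in contradiction.
So p_11 must be the other value — set p_11 = 1.
From the singleton clause (~p_21), p_21 = 0.
From the singleton clause (~p_31), p_31 = 0.
From the singleton clause (~p_41), p_41 = 0.
Try p_22 = 1.
From the singleton clause (~p_12), p_12 = 0.
From the singleton clause (~p_32), p_32 = 0.
From the singleton clause (p_33), p_33 = 1.
From the singleton clause (~p_42), p_42 = 0.
From the singleton clause (p_43), p_43 = 1.
But (~p_43) is also a unit clause — contradiction.
So p_22 must be the other value — set p_22 = 0.
From the singleton clause (p_23), p_23 = 1.
From the singleton clause (~p_13), p_13 = 0.
From the singleton clause (~p_33), p_33 = 0.
From the singleton clause (p_32), p_32 = 1.
From the singleton clause (~p_12), p_12 = 0.
From the singleton clause (~p_42), p_42 = 0.
From the singleton clause (p_43), p_43 = 1.
But (~p_43) is also a unit clause — contradiction.
Either choice for p_22 ends in contradiction.
Either choice for p_11 ends in contradiction.

UNSATISFIABLE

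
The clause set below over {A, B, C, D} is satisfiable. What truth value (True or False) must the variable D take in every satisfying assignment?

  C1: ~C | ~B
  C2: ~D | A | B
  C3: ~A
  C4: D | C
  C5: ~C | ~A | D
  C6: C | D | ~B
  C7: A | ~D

Suppose D = 1.
Unit clause (~A) forces A = 0.
That conflicts with the unit clause (A).
So every satisfying assignment has D = False.

False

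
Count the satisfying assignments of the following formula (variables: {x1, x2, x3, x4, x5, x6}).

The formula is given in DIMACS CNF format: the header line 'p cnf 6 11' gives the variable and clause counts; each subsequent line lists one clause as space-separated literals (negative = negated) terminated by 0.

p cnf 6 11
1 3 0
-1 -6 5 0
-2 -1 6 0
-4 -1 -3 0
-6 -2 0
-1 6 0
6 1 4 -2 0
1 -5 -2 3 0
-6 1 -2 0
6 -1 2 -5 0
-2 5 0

12

There are 2^6 = 64 truth assignments over (x1, x2, x3, x4, x5, x6).
Split on x4. With x4 = True, the clauses containing x4 are satisfied and ¬x4 drops from the rest; 6 of the 2^5 = 32 assignments to the other variables satisfy what remains.
With x4 = False, by the same count on the reduced clause set, 6 assignments work.
(One model: x1=F, x2=F, x3=T, x4=F, x5=F, x6=F.)
Total: 6 + 6 = 12.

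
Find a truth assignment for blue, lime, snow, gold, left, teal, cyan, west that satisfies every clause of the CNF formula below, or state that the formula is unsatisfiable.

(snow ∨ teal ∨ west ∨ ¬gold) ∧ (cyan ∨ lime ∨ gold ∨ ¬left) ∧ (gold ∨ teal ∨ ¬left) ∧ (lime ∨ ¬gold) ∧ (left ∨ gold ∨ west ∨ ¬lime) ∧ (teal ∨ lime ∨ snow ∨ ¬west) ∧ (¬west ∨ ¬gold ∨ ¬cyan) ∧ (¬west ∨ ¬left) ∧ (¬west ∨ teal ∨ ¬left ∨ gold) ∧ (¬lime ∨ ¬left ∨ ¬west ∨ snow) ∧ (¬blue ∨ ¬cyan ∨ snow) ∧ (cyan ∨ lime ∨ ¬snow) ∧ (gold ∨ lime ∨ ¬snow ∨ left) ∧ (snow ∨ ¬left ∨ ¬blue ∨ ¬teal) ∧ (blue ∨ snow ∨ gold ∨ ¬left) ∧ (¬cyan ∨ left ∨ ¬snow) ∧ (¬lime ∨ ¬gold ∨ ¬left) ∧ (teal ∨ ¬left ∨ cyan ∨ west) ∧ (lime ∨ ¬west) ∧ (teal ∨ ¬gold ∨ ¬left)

Branch on lime: set lime = True.
Branch on west: set west = False.
Branch on left: set left = True.
(¬gold) alone gives gold = False.
(teal) alone gives teal = True.
Branch on snow: set snow = True.
No clause remains; blue, cyan are free.

blue ↦ False; lime ↦ True; snow ↦ True; gold ↦ False; left ↦ True; teal ↦ True; cyan ↦ True; west ↦ False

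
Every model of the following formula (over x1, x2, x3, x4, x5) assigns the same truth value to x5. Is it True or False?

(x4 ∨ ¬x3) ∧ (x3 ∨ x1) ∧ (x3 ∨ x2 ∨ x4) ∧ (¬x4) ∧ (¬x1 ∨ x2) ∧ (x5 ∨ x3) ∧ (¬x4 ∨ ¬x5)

True

Suppose x5 = False.
The clause (¬x4) is unit, so x4 = False.
The clause (¬x3) is unit, so x3 = False.
Now (x3) is unsatisfied and unit — conflict.
So every satisfying assignment has x5 = True.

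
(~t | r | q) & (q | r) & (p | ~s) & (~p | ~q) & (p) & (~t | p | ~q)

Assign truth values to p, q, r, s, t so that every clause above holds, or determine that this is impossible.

p: 1,  q: 0,  r: 1,  s: 0,  t: 1

From the singleton clause (p), p = 1.
From the singleton clause (~q), q = 0.
From the singleton clause (r), r = 1.
All clauses hold; s, t can take either value.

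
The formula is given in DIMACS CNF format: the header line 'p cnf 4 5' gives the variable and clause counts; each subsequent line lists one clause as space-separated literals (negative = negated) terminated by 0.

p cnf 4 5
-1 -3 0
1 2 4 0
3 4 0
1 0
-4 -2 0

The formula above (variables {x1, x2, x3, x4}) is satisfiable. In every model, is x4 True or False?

Suppose x4 = False.
(x3) alone gives x3 = True.
(¬x1) alone gives x1 = False.
Now (x1) is unsatisfied and unit — conflict.
So every satisfying assignment has x4 = True.

True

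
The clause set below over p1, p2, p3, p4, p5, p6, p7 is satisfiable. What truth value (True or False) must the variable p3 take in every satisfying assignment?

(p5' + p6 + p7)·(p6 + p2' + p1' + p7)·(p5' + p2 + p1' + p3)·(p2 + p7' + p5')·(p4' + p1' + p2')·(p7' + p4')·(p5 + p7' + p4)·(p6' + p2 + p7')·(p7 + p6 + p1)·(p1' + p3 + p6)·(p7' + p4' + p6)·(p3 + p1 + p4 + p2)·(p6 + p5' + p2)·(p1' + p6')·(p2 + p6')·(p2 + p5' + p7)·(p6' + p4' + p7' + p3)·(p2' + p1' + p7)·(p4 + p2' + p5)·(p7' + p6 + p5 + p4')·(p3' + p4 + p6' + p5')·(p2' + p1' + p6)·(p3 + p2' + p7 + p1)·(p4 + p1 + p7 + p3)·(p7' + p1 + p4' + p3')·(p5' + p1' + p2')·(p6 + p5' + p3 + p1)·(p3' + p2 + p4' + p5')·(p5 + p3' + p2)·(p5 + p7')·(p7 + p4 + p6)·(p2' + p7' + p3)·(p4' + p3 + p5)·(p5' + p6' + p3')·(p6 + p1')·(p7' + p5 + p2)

True

Suppose p3 = 0.
Suppose p7 = 0.
Suppose p5 = 0.
The clause (p4') is unit, so p4 = 0.
The clause (p2') is unit, so p2 = 0.
The clause (p1) is unit, so p1 = 1.
The clause (p6) is unit, so p6 = 1.
But (p6') is also a unit clause — contradiction.
So p5 must be the other value — set p5 = 1.
The clause (p6) is unit, so p6 = 1.
The clause (p1') is unit, so p1 = 0.
The clause (p2) is unit, so p2 = 1.
But (p2') is also a unit clause — contradiction.
Both values of p5 lead to a conflict.
So p7 must be the other value — set p7 = 1.
The clause (p4') is unit, so p4 = 0.
The clause (p5) is unit, so p5 = 1.
The clause (p2) is unit, so p2 = 1.
But (p2') is also a unit clause — contradiction.
Both values of p7 lead to a conflict.
So every satisfying assignment has p3 = True.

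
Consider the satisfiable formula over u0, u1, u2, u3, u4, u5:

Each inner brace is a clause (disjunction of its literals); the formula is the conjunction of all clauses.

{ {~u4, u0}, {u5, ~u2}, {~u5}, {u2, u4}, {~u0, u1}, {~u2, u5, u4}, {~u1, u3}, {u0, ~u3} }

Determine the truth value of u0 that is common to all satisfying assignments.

True

Suppose u0 = 0.
Unit clause (~u4) forces u4 = 0.
Unit clause (~u5) forces u5 = 0.
Unit clause (~u2) forces u2 = 0.
That conflicts with the unit clause (u2).
So every satisfying assignment has u0 = True.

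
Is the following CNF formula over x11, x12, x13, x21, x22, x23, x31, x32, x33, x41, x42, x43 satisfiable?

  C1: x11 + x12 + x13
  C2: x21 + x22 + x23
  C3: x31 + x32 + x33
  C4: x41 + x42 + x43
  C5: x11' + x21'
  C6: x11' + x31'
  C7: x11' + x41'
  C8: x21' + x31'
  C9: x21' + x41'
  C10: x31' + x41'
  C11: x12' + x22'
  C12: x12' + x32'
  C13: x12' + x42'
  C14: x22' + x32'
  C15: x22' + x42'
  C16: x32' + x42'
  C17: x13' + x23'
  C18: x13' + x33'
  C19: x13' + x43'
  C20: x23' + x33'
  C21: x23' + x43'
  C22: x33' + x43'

No

Branch on x11: set x11 = 0.
Branch on x12: set x12 = 1.
Unit clause (x22') forces x22 = 0.
Unit clause (x32') forces x32 = 0.
Unit clause (x42') forces x42 = 0.
Branch on x21: set x21 = 1.
Unit clause (x31') forces x31 = 0.
Unit clause (x33) forces x33 = 1.
Unit clause (x41') forces x41 = 0.
Unit clause (x43) forces x43 = 1.
Now (x43') is unsatisfied and unit — conflict.
Undo x21 and try x21 = 0.
Unit clause (x23) forces x23 = 1.
Unit clause (x13') forces x13 = 0.
Unit clause (x33') forces x33 = 0.
Unit clause (x31) forces x31 = 1.
Unit clause (x41') forces x41 = 0.
Unit clause (x43) forces x43 = 1.
Now (x43') is unsatisfied and unit — conflict.
Either choice for x21 ends in contradiction.
Undo x12 and try x12 = 0.
Unit clause (x13) forces x13 = 1.
Unit clause (x23') forces x23 = 0.
Unit clause (x33') forces x33 = 0.
Unit clause (x43') forces x43 = 0.
Branch on x21: set x21 = 1.
Unit clause (x31') forces x31 = 0.
Unit clause (x32) forces x32 = 1.
Unit clause (x41') forces x41 = 0.
Unit clause (x42) forces x42 = 1.
Now (x42') is unsatisfied and unit — conflict.
Undo x21 and try x21 = 0.
Unit clause (x22) forces x22 = 1.
Unit clause (x32') forces x32 = 0.
Unit clause (x31) forces x31 = 1.
Unit clause (x41') forces x41 = 0.
Unit clause (x42) forces x42 = 1.
Now (x42') is unsatisfied and unit — conflict.
Either choice for x21 ends in contradiction.
Either choice for x12 ends in contradiction.
Undo x11 and try x11 = 1.
Unit clause (x21') forces x21 = 0.
Unit clause (x31') forces x31 = 0.
Unit clause (x41') forces x41 = 0.
Branch on x22: set x22 = 1.
Unit clause (x12') forces x12 = 0.
Unit clause (x32') forces x32 = 0.
Unit clause (x33) forces x33 = 1.
Unit clause (x42') forces x42 = 0.
Unit clause (x43) forces x43 = 1.
Now (x43') is unsatisfied and unit — conflict.
Undo x22 and try x22 = 0.
Unit clause (x23) forces x23 = 1.
Unit clause (x13') forces x13 = 0.
Unit clause (x33') forces x33 = 0.
Unit clause (x32) forces x32 = 1.
Unit clause (x12') forces x12 = 0.
Unit clause (x42') forces x42 = 0.
Unit clause (x43) forces x43 = 1.
Now (x43') is unsatisfied and unit — conflict.
Either choice for x22 ends in contradiction.
Either choice for x11 ends in contradiction.
No assignment satisfies every clause.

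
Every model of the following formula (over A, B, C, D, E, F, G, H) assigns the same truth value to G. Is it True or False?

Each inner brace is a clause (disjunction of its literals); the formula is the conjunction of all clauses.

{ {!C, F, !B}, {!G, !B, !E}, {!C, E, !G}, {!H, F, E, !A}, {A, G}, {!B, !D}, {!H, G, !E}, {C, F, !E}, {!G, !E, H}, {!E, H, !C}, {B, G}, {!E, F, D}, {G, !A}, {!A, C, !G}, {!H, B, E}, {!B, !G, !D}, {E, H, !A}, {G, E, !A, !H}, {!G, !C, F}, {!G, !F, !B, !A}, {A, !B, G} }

Suppose G = false.
From the singleton clause (A), A = true.
That conflicts with the unit clause (!A).
So every satisfying assignment has G = True.

True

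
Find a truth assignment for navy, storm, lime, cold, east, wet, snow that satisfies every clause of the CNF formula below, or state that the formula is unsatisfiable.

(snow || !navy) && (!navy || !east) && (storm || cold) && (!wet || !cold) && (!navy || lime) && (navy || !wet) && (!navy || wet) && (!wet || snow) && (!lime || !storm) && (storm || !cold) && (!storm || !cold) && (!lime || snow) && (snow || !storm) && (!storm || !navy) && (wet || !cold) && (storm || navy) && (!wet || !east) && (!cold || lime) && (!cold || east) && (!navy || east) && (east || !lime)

Case snow = true:
Case navy = false:
The clause (!wet) is unit, so wet = false.
The clause (!cold) is unit, so cold = false.
The clause (storm) is unit, so storm = true.
The clause (!lime) is unit, so lime = false.
All clauses hold; east can take either value.

navy ↦ false; storm ↦ true; lime ↦ false; cold ↦ false; east ↦ true; wet ↦ false; snow ↦ true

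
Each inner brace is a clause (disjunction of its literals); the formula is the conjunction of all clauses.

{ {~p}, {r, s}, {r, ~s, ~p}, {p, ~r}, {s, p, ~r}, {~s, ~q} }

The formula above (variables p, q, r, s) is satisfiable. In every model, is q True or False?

False

Suppose q = 1.
Unit clause (~p) forces p = 0.
Unit clause (~r) forces r = 0.
Unit clause (s) forces s = 1.
Now (~s) is unsatisfied and unit — conflict.
So every satisfying assignment has q = False.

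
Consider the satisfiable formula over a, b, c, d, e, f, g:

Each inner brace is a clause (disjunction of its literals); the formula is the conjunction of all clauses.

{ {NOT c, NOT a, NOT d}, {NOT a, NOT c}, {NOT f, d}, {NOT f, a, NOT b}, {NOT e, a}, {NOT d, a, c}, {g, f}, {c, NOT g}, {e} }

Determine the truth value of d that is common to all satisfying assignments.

True

Suppose d = false.
From the singleton clause (NOT f), f = false.
From the singleton clause (g), g = true.
From the singleton clause (c), c = true.
From the singleton clause (NOT a), a = false.
From the singleton clause (NOT e), e = false.
But (e) is also a unit clause — contradiction.
So every satisfying assignment has d = True.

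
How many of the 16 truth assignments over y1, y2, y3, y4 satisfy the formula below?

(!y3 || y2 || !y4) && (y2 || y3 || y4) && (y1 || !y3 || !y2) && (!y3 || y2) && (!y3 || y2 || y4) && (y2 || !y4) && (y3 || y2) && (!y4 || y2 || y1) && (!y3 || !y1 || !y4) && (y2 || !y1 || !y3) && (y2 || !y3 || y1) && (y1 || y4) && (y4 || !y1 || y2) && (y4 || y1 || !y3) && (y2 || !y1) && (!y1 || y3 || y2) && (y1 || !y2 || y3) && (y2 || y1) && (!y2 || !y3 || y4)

2

There are 2^4 = 16 truth assignments over (y1, y2, y3, y4).
Split on y3. With y3 = true, the clauses containing y3 are satisfied and !y3 drops from the rest; 0 of the 2^3 = 8 assignments to the other variables satisfy what remains.
With y3 = false, by the same count on the reduced clause set, 2 assignments work.
Total: 0 + 2 = 2.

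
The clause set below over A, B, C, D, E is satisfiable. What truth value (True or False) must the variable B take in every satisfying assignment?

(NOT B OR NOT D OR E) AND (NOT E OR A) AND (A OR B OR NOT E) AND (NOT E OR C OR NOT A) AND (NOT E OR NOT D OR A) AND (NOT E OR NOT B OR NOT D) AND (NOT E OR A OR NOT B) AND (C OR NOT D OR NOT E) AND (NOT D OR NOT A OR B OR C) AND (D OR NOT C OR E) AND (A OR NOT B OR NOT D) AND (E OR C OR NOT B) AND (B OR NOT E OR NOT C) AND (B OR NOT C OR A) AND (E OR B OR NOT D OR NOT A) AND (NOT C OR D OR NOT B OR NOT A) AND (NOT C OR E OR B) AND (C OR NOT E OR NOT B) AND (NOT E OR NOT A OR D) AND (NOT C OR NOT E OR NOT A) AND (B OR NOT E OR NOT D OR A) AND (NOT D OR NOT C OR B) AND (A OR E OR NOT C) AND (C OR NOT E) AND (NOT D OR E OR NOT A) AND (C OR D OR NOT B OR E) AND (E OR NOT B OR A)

Suppose B = true.
Try D = false.
Try E = false.
(NOT C) alone gives C = false.
Now (C) is unsatisfied and unit — conflict.
So E must be the other value — set E = true.
(A) alone gives A = true.
Now (NOT A) is unsatisfied and unit — conflict.
Either choice for E ends in contradiction.
So D must be the other value — set D = true.
(E) alone gives E = true.
Now (NOT E) is unsatisfied and unit — conflict.
Either choice for D ends in contradiction.
So every satisfying assignment has B = False.

False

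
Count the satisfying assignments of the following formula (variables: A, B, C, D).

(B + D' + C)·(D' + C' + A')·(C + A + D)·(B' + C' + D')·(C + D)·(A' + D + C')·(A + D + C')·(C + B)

There are 2^4 = 16 truth assignments over (A, B, C, D).
Check each against the 8 clauses (columns in the order A, B, C, D):
  F F F F  ✗ fails (C + A + D)
  F F F T  ✗ fails (B + D' + C)
  F F T F  ✗ fails (A + D + C')
  F F T T  ✓ satisfies all
  F T F F  ✗ fails (C + A + D)
  F T F T  ✓ satisfies all
  F T T F  ✗ fails (A + D + C')
  F T T T  ✗ fails (B' + C' + D')
  T F F F  ✗ fails (C + D)
  T F F T  ✗ fails (B + D' + C)
  T F T F  ✗ fails (A' + D + C')
  T F T T  ✗ fails (D' + C' + A')
  T T F F  ✗ fails (C + D)
  T T F T  ✓ satisfies all
  T T T F  ✗ fails (A' + D + C')
  T T T T  ✗ fails (D' + C' + A')
3 of the 16 rows are models.

3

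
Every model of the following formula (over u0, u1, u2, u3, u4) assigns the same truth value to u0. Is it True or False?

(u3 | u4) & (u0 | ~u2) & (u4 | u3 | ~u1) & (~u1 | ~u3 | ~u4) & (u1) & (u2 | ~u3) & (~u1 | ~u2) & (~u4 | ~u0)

Suppose u0 = 1.
Unit clause (u1) forces u1 = 1.
Unit clause (~u2) forces u2 = 0.
Unit clause (~u3) forces u3 = 0.
Unit clause (u4) forces u4 = 1.
But (~u4) is also a unit clause — contradiction.
So every satisfying assignment has u0 = False.

False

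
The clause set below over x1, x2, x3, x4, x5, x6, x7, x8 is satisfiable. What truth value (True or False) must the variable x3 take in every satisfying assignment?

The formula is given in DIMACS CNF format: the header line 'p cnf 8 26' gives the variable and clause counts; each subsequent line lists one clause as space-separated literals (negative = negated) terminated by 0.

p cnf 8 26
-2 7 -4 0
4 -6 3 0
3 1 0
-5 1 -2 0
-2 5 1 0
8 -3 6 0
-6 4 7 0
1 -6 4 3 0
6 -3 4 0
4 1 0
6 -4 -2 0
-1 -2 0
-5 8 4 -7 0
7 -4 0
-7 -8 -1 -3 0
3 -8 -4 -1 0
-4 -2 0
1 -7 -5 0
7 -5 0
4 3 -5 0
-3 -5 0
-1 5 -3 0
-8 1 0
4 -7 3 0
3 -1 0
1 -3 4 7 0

Suppose x3 = False.
(x1) alone gives x1 = True.
That conflicts with the unit clause (¬x1).
So every satisfying assignment has x3 = True.

True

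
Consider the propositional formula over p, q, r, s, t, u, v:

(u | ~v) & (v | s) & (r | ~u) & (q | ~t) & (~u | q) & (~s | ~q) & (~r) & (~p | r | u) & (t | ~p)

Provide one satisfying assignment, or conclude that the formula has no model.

From the singleton clause (~r), r = 0.
From the singleton clause (~u), u = 0.
From the singleton clause (~v), v = 0.
From the singleton clause (s), s = 1.
From the singleton clause (~q), q = 0.
From the singleton clause (~t), t = 0.
From the singleton clause (~p), p = 0.
Every clause now holds.

p=0; q=0; r=0; s=1; t=0; u=0; v=0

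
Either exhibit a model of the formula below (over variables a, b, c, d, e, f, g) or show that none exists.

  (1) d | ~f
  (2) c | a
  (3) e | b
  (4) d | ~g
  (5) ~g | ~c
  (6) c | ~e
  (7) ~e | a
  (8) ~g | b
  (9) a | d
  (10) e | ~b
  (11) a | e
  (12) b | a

Case d = 0:
The clause (~f) is unit, so f = 0.
The clause (~g) is unit, so g = 0.
The clause (a) is unit, so a = 1.
Case e = 1:
The clause (c) is unit, so c = 1.
No clause remains; b is free.

a ↦ 1,  b ↦ 1,  c ↦ 1,  d ↦ 0,  e ↦ 1,  f ↦ 0,  g ↦ 0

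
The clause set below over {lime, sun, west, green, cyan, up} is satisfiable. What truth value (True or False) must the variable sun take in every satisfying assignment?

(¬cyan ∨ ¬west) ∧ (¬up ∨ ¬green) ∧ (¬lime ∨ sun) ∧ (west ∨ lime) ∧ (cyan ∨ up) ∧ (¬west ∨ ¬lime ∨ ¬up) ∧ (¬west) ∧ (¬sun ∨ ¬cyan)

True

Suppose sun = False.
Unit clause (¬lime) forces lime = False.
Unit clause (west) forces west = True.
Now (¬west) is unsatisfied and unit — conflict.
So every satisfying assignment has sun = True.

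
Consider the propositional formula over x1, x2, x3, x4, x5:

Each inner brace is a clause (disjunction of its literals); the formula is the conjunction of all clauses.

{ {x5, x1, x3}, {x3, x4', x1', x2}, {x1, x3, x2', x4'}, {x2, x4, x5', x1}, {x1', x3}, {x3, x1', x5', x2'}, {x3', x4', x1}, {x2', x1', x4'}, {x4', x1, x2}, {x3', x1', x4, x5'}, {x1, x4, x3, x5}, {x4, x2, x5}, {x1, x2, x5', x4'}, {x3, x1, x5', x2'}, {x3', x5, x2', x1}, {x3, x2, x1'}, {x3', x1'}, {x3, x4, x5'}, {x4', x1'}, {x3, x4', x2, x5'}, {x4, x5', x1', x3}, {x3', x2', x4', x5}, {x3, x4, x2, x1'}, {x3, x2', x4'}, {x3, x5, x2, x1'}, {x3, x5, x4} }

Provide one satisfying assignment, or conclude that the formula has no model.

Try x1 = 0.
Try x5 = 1.
Try x2 = 1.
Unit clause (x3) forces x3 = 1.
Unit clause (x4') forces x4 = 0.
All clauses are satisfied.

x1=0,  x2=1,  x3=1,  x4=0,  x5=1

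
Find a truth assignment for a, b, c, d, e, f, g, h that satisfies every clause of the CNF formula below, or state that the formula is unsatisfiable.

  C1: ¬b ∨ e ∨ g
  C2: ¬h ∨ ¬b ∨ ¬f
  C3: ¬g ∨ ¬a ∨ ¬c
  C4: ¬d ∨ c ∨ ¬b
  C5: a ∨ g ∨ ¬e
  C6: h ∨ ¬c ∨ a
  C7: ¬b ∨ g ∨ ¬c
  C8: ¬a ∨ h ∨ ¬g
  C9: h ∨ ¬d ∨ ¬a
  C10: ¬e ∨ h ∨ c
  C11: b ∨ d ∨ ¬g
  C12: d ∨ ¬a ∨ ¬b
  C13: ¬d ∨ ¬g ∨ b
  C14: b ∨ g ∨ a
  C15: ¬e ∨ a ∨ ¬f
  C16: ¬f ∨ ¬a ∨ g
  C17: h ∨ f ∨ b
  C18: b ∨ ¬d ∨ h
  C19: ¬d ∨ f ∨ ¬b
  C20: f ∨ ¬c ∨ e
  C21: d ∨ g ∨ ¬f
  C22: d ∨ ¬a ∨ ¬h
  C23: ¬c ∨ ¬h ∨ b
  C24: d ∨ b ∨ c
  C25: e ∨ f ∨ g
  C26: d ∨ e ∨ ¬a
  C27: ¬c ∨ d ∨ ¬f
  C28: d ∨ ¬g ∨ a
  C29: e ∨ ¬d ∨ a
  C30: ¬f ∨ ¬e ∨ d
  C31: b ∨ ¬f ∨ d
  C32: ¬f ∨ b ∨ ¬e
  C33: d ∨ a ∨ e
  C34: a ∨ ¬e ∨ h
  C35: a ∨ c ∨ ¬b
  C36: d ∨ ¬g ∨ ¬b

a ↦ True, b ↦ False, c ↦ False, d ↦ True, e ↦ True, f ↦ False, g ↦ False, h ↦ True

Try b = False.
Try d = True.
(¬g) alone gives g = False.
(a) alone gives a = True.
(h) alone gives h = True.
(¬f) alone gives f = False.
(¬c) alone gives c = False.
(e) alone gives e = True.
This assignment satisfies each clause.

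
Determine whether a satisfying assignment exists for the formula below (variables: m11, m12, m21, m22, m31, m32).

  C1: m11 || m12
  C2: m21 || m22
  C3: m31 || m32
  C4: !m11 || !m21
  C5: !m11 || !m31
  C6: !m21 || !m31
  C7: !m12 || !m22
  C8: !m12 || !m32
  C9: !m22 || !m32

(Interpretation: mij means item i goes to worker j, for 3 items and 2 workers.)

No

Try m11 = true.
From the singleton clause (!m21), m21 = false.
From the singleton clause (m22), m22 = true.
From the singleton clause (!m31), m31 = false.
From the singleton clause (m32), m32 = true.
But (!m32) is also a unit clause — contradiction.
Backtrack on m11: now try m11 = false.
From the singleton clause (m12), m12 = true.
From the singleton clause (!m22), m22 = false.
From the singleton clause (m21), m21 = true.
From the singleton clause (!m31), m31 = false.
From the singleton clause (m32), m32 = true.
But (!m32) is also a unit clause — contradiction.
Neither m11 = true nor m11 = false works.
No assignment satisfies every clause.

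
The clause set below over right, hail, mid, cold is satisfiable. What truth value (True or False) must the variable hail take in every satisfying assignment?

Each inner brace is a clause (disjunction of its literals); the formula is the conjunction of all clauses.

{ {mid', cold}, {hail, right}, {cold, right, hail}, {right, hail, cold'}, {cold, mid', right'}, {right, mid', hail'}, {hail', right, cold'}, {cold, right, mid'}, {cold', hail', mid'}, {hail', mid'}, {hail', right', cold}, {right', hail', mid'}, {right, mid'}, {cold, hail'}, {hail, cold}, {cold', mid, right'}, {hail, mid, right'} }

Suppose hail = 1.
From the singleton clause (mid'), mid = 0.
From the singleton clause (cold), cold = 1.
From the singleton clause (right), right = 1.
Now (right') is unsatisfied and unit — conflict.
So every satisfying assignment has hail = False.

False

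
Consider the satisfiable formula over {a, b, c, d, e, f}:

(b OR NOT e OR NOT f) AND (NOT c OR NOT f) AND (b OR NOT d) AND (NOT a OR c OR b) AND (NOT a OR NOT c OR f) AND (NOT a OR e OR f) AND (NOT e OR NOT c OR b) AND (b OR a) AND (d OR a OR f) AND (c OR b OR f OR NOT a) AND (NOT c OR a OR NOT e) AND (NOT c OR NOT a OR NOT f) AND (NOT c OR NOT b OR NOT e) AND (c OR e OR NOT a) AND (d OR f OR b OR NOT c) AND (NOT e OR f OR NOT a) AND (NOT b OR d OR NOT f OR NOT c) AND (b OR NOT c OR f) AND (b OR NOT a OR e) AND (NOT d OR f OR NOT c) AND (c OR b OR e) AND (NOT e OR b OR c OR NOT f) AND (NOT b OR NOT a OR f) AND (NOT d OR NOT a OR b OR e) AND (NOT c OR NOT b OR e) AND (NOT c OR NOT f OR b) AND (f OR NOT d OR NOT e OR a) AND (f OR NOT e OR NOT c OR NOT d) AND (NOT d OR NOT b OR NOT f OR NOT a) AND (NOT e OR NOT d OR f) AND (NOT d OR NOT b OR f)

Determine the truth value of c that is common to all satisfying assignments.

Suppose c = true.
From the singleton clause (NOT f), f = false.
From the singleton clause (NOT a), a = false.
From the singleton clause (b), b = true.
From the singleton clause (d), d = true.
That conflicts with the unit clause (NOT d).
So every satisfying assignment has c = False.

False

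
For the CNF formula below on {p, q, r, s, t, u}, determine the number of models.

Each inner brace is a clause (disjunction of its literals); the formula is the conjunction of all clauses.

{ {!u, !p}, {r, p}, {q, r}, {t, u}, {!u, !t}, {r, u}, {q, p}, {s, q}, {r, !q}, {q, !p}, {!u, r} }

6

There are 2^6 = 64 truth assignments over (p, q, r, s, t, u).
Split on r. With r = true, the clauses containing r are satisfied and !r drops from the rest; 6 of the 2^5 = 32 assignments to the other variables satisfy what remains.
With r = false, by the same count on the reduced clause set, 0 assignments work.
(One model: p=F, q=T, r=T, s=F, t=F, u=T.)
Total: 6 + 0 = 6.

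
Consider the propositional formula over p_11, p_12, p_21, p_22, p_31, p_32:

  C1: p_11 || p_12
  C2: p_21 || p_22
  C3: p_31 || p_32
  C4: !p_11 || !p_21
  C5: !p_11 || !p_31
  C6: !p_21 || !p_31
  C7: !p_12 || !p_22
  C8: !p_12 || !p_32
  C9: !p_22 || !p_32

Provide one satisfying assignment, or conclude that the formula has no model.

UNSATISFIABLE

Case p_11 = true:
From the singleton clause (!p_21), p_21 = false.
From the singleton clause (p_22), p_22 = true.
From the singleton clause (!p_31), p_31 = false.
From the singleton clause (p_32), p_32 = true.
Now (!p_32) is unsatisfied and unit — conflict.
Undo p_11 and try p_11 = false.
From the singleton clause (p_12), p_12 = true.
From the singleton clause (!p_22), p_22 = false.
From the singleton clause (p_21), p_21 = true.
From the singleton clause (!p_31), p_31 = false.
From the singleton clause (p_32), p_32 = true.
Now (!p_32) is unsatisfied and unit — conflict.
Neither p_11 = true nor p_11 = false works.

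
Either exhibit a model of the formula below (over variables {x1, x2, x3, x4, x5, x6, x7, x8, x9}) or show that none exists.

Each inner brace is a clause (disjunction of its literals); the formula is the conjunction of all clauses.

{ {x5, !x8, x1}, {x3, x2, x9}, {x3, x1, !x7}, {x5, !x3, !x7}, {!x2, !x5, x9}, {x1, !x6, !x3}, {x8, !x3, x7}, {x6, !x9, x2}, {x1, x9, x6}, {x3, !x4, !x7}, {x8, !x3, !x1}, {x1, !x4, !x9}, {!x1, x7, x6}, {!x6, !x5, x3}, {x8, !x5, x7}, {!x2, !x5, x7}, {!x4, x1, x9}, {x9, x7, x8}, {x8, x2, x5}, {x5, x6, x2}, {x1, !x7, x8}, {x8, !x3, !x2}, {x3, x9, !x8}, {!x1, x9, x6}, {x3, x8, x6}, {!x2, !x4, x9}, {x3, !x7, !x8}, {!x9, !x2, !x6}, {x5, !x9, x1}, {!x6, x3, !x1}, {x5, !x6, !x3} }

x1: true, x2: false, x3: true, x4: true, x5: true, x6: true, x7: true, x8: true, x9: false

Branch on x5: set x5 = true.
Branch on x2: set x2 = false.
Branch on x3: set x3 = true.
Branch on x1: set x1 = true.
The clause (x8) is unit, so x8 = true.
Branch on x6: set x6 = true.
No clause remains; x4, x7, x9 are free.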